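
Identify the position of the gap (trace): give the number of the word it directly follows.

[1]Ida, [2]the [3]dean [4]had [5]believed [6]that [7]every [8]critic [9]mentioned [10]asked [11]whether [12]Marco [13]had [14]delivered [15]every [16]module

9

The displaced element is "Ida" (word 1).
It is linked across 2 clause boundaries (that → Ø).
It functions as the subject of "asked", so the gap sits immediately after word 9 ("mentioned").
Base order: The dean had believed that every critic mentioned that Ida asked whether Marco had delivered every module.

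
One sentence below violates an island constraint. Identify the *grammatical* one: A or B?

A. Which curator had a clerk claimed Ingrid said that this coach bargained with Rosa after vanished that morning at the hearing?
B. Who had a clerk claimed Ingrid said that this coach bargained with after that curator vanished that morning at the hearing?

In A, the wh-phrase is extracted from inside an adjunct island (introduced by "after"), which blocks movement.
In B, the extraction path crosses only that-complement boundaries, which are transparent.
So B is grammatical.

B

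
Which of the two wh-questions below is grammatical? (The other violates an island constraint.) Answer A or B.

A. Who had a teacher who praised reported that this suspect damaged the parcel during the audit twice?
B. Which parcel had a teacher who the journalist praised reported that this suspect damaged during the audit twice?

In A, the wh-phrase is extracted from inside a complex-NP island (relative clause) (introduced by "who"), which blocks movement.
In B, the extraction path crosses only that-complement boundaries, which are transparent.
So B is grammatical.

B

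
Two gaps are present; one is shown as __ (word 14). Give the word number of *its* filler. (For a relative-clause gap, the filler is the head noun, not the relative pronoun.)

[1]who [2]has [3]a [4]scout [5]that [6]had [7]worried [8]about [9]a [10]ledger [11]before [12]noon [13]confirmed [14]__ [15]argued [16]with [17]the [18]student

The marked gap is the subject of "argued".
Its filler is the fronted wh-phrase "who", at word 1.
(The other dependency links word 4 to a gap after word 5.)

1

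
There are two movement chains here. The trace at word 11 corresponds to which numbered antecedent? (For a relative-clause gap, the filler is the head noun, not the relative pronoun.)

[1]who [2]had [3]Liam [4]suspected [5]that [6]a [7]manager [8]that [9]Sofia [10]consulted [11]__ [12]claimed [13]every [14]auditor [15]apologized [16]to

7

The marked gap is inside the relative clause, the direct object of "consulted".
Its filler is the head noun "manager" (via "that"), at word 7.
(The other dependency links word 1 to a gap after word 16.)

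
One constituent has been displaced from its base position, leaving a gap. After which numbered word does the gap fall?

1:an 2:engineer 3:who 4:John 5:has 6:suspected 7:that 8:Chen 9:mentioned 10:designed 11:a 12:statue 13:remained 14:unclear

9

The displaced element is "an engineer" (word 2).
It is linked across 2 clause boundaries (that → Ø).
It functions as the subject of "designed", so the gap sits immediately after word 9 ("mentioned").
Base order: John has suspected that Chen mentioned that an engineer designed a statue.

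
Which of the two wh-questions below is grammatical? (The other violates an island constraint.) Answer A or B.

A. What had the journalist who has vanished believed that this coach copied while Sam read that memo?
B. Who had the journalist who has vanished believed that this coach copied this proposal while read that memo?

A

In B, the wh-phrase is extracted from inside an adjunct island (introduced by "while"), which blocks movement.
In A, the extraction path crosses only that-complement boundaries, which are transparent.
So A is grammatical.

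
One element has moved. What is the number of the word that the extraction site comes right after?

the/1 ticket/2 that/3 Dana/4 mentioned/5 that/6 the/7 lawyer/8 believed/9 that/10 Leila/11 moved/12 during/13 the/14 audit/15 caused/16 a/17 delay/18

12

The displaced element is "the ticket" (word 2).
It is linked across 2 clause boundaries (that → that).
It functions as the direct object of "moved", so the gap sits immediately after word 12 ("moved").
Base order: Dana mentioned that the lawyer believed that Leila moved the ticket during the audit.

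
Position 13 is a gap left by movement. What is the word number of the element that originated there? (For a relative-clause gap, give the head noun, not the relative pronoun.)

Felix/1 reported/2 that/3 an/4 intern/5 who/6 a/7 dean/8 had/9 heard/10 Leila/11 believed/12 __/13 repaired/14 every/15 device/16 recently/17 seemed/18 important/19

The gap at 13 is the subject of "repaired", inside a relative clause.
The relative pronoun is "who" (word 6); it is bound by the head noun immediately before it.
Its filler is the head noun "intern", at word 5.

5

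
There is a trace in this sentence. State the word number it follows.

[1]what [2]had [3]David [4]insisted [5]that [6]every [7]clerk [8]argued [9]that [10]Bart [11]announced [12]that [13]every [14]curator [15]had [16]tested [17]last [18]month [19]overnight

The displaced element is "what" (word 1).
It is linked across 3 clause boundaries (that → that → that).
It functions as the direct object of "tested", so the gap sits immediately after word 16 ("tested").
Base order: David had insisted that every clerk argued that Bart announced that every curator had tested what last month overnight.

16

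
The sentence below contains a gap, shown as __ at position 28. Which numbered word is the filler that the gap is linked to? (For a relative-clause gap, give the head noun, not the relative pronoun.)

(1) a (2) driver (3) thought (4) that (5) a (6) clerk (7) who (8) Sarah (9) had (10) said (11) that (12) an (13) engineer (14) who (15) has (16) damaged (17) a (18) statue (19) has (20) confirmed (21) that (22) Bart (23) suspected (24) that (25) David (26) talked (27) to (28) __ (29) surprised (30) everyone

6

The gap at 28 is the prepositional object of "talked", inside a relative clause.
The relative pronoun is "who" (word 7); it is bound by the head noun immediately before it.
Its filler is the head noun "clerk", at word 6.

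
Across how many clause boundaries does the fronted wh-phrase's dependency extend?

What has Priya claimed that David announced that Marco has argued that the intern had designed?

"what" is extracted from the object of "designed".
Boundaries crossed, outermost first: [that], [that], [that] — 3 in total.

3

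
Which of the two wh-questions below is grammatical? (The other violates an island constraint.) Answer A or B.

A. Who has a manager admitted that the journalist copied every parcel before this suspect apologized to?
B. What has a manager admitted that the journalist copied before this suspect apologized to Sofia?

B

In A, the wh-phrase is extracted from inside an adjunct island (introduced by "before"), which blocks movement.
In B, the extraction path crosses only that-complement boundaries, which are transparent.
So B is grammatical.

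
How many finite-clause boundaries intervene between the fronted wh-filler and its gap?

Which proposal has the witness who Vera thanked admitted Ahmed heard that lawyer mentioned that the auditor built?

"which proposal" is extracted from the object of "built".
Boundaries crossed, outermost first: [Ø], [Ø], [that] — 3 in total.

3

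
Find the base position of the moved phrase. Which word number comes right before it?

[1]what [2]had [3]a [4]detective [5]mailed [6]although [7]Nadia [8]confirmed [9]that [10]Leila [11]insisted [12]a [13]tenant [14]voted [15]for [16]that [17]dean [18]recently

The displaced element is "what" (word 1).
It functions as the direct object of "mailed", so the gap sits immediately after word 5 ("mailed").
Base order: A detective had mailed what although Nadia confirmed that Leila insisted a tenant voted for that dean recently.

5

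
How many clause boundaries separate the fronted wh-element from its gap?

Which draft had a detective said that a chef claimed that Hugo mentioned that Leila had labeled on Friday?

3

"which draft" is extracted from the object of "labeled".
Boundaries crossed, outermost first: [that], [that], [that] — 3 in total.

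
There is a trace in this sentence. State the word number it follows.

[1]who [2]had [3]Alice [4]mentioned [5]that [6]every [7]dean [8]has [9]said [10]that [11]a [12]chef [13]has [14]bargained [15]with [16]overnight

The displaced element is "who" (word 1).
It is linked across 2 clause boundaries (that → that).
It functions as the object of the preposition "with" of "bargained", so the gap sits immediately after word 15 ("with").
Base order: Alice had mentioned that every dean has said that a chef has bargained with who overnight.

15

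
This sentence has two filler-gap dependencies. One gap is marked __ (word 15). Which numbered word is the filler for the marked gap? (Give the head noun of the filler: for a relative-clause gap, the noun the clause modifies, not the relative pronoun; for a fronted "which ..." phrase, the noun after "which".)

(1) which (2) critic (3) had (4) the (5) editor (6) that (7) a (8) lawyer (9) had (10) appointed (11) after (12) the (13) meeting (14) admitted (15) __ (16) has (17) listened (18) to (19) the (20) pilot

The marked gap is the subject of "listened".
Its filler is the fronted wh-phrase "which critic", at word 2.
(The other dependency links word 5 to a gap after word 10.)

2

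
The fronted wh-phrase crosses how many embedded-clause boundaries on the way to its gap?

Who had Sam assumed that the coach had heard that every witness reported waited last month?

3

"who" is extracted from the subject of "waited".
Boundaries crossed, outermost first: [that], [that], [Ø] — 3 in total.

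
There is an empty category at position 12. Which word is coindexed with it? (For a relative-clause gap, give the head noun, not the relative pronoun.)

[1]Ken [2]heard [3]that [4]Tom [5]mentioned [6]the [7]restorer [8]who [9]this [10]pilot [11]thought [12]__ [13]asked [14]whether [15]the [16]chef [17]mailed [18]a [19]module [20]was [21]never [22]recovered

The gap at 12 is the subject of "asked", inside a relative clause.
The relative pronoun is "who" (word 8); it is bound by the head noun immediately before it.
Its filler is the head noun "restorer", at word 7.

7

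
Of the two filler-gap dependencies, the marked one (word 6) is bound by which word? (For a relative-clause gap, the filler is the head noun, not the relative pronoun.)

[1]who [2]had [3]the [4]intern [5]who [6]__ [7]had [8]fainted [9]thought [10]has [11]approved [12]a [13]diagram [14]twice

The marked gap is inside the relative clause, the subject of "fainted".
Its filler is the head noun "intern" (via "who"), at word 4.
(The other dependency links word 1 to a gap after word 9.)

4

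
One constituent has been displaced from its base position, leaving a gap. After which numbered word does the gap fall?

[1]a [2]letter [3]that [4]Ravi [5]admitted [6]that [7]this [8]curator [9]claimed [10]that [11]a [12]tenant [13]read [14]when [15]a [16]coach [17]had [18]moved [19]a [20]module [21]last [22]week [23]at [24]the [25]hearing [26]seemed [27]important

The displaced element is "a letter" (word 2).
It is linked across 2 clause boundaries (that → that).
It functions as the direct object of "read", so the gap sits immediately after word 13 ("read").
Base order: Ravi admitted that this curator claimed that a tenant read a letter when a coach had moved a module last week at the hearing.

13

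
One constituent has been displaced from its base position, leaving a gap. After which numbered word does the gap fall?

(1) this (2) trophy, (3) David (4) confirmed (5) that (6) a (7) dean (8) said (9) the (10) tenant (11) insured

11

The displaced element is "this trophy" (word 2).
It is linked across 2 clause boundaries (that → Ø).
It functions as the direct object of "insured", so the gap sits immediately after word 11 ("insured").
Base order: David confirmed that a dean said the tenant insured this trophy.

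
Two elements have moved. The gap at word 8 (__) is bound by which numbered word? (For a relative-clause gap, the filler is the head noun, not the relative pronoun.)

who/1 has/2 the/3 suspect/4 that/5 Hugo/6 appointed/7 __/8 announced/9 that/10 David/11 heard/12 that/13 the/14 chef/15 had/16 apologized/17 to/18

The marked gap is inside the relative clause, the direct object of "appointed".
Its filler is the head noun "suspect" (via "that"), at word 4.
(The other dependency links word 1 to a gap after word 18.)

4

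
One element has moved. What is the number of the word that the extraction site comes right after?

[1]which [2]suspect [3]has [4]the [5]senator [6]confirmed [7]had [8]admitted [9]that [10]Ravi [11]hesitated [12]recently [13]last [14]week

6

The displaced element is "which suspect" (word 2).
It is linked across 1 clause boundary (Ø).
It functions as the subject of "admitted", so the gap sits immediately after word 6 ("confirmed").
Base order: The senator has confirmed that which suspect had admitted that Ravi hesitated recently last week.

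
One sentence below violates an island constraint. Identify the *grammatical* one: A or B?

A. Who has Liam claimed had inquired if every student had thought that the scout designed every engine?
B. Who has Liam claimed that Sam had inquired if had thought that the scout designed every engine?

In B, the wh-phrase is extracted from inside a wh-island (introduced by "if"), which blocks movement.
In A, the extraction path crosses only that-complement boundaries, which are transparent.
So A is grammatical.

A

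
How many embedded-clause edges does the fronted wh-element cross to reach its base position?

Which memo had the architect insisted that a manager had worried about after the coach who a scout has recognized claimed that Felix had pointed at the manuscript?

1

"which memo" is extracted from the PP object of "worried".
Boundaries crossed, outermost first: [that] — 1 in total.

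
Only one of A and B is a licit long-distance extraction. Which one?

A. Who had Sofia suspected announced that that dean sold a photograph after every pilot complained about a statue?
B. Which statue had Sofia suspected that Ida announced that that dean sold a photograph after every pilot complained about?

A

In B, the wh-phrase is extracted from inside an adjunct island (introduced by "after"), which blocks movement.
In A, the extraction path crosses only that-complement boundaries, which are transparent.
So A is grammatical.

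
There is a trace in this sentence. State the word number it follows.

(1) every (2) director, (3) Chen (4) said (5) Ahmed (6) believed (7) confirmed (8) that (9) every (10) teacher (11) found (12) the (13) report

6

The displaced element is "every director" (word 2).
It is linked across 2 clause boundaries (Ø → Ø).
It functions as the subject of "confirmed", so the gap sits immediately after word 6 ("believed").
Base order: Chen said Ahmed believed that every director confirmed that every teacher found the report.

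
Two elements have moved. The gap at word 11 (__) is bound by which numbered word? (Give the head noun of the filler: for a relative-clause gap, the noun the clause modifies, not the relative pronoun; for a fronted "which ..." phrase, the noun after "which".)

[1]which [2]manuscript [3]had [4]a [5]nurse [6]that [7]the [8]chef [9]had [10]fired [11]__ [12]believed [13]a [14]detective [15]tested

5

The marked gap is inside the relative clause, the direct object of "fired".
Its filler is the head noun "nurse" (via "that"), at word 5.
(The other dependency links word 2 to a gap after word 15.)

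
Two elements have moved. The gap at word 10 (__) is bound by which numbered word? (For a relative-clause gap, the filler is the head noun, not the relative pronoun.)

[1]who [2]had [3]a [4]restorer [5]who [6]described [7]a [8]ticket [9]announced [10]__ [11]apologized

The marked gap is the subject of "apologized".
Its filler is the fronted wh-phrase "who", at word 1.
(The other dependency links word 4 to a gap after word 5.)

1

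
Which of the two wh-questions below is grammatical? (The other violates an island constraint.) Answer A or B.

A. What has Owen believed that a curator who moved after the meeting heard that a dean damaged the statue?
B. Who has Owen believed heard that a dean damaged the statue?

In A, the wh-phrase is extracted from inside a complex-NP island (relative clause) (introduced by "who"), which blocks movement.
In B, the extraction path crosses only that-complement boundaries, which are transparent.
So B is grammatical.

B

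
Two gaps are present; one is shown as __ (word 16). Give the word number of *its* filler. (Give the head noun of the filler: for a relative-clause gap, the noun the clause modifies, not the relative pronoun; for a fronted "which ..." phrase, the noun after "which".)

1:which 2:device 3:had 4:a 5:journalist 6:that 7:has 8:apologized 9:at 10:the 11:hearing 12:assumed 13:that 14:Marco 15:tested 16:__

2

The marked gap is the direct object of "tested".
Its filler is the fronted wh-phrase "which device", at word 2.
(The other dependency links word 5 to a gap after word 6.)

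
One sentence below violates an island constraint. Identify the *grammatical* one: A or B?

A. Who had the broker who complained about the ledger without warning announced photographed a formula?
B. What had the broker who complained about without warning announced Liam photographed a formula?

In B, the wh-phrase is extracted from inside a complex-NP island (relative clause) (introduced by "who"), which blocks movement.
In A, the extraction path crosses only that-complement boundaries, which are transparent.
So A is grammatical.

A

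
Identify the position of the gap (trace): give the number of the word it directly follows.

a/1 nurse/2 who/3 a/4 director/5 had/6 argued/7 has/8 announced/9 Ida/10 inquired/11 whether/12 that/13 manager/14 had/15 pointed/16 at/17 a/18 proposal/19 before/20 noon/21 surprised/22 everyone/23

The displaced element is "a nurse" (word 2).
It is linked across 1 clause boundary (Ø).
It functions as the subject of "announced", so the gap sits immediately after word 7 ("argued").
Base order: A director had argued that a nurse has announced Ida inquired whether that manager had pointed at a proposal before noon.

7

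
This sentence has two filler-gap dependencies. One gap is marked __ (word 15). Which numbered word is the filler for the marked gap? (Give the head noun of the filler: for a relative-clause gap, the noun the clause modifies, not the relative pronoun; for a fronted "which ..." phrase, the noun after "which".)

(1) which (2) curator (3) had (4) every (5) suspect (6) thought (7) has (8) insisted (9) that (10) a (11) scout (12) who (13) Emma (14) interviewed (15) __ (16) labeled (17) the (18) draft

The marked gap is inside the relative clause, the direct object of "interviewed".
Its filler is the head noun "scout" (via "who"), at word 11.
(The other dependency links word 2 to a gap after word 6.)

11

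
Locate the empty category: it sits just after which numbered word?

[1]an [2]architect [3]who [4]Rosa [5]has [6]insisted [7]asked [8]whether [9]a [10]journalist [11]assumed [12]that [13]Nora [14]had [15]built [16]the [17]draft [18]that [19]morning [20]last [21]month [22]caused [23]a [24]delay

6

The displaced element is "an architect" (word 2).
It is linked across 1 clause boundary (Ø).
It functions as the subject of "asked", so the gap sits immediately after word 6 ("insisted").
Base order: Rosa has insisted that an architect asked whether a journalist assumed that Nora had built the draft that morning last month.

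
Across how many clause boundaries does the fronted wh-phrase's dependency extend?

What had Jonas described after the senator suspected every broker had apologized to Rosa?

0

"what" originates inside the matrix clause — no clause boundary is crossed.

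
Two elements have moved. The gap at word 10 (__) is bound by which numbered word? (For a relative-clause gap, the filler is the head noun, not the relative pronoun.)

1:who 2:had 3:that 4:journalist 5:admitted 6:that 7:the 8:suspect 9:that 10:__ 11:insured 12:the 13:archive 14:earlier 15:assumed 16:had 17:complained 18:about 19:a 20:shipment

The marked gap is inside the relative clause, the subject of "insured".
Its filler is the head noun "suspect" (via "that"), at word 8.
(The other dependency links word 1 to a gap after word 15.)

8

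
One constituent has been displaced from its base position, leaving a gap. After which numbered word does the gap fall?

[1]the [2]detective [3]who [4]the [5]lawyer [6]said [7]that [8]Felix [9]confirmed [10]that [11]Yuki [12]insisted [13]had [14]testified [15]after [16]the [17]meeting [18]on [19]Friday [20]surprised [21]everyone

The displaced element is "the detective" (word 2).
It is linked across 3 clause boundaries (that → that → Ø).
It functions as the subject of "testified", so the gap sits immediately after word 12 ("insisted").
Base order: The lawyer said that Felix confirmed that Yuki insisted that the detective had testified after the meeting on Friday.

12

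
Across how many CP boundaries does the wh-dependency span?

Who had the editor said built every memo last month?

1

"who" is extracted from the subject of "built".
Boundaries crossed, outermost first: [Ø] — 1 in total.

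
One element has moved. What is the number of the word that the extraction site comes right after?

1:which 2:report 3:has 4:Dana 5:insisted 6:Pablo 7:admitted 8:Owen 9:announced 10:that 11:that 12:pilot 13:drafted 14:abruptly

The displaced element is "which report" (word 2).
It is linked across 3 clause boundaries (Ø → Ø → that).
It functions as the direct object of "drafted", so the gap sits immediately after word 13 ("drafted").
Base order: Dana has insisted Pablo admitted Owen announced that that pilot drafted which report abruptly.

13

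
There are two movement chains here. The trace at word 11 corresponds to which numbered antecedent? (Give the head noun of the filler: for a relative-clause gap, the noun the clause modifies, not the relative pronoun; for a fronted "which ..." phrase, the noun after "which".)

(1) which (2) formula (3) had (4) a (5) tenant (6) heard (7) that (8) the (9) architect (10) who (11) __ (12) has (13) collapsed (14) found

The marked gap is inside the relative clause, the subject of "collapsed".
Its filler is the head noun "architect" (via "who"), at word 9.
(The other dependency links word 2 to a gap after word 14.)

9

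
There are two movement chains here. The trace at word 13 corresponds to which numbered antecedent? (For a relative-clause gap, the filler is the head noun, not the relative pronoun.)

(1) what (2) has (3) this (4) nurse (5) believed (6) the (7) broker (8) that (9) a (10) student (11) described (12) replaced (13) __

1

The marked gap is the direct object of "replaced".
Its filler is the fronted wh-phrase "what", at word 1.
(The other dependency links word 7 to a gap after word 11.)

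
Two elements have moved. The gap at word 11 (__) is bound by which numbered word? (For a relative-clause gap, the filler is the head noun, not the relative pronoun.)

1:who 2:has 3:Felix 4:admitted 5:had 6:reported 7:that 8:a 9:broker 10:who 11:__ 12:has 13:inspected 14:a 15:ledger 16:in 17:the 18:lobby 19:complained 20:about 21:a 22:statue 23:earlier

The marked gap is inside the relative clause, the subject of "inspected".
Its filler is the head noun "broker" (via "who"), at word 9.
(The other dependency links word 1 to a gap after word 4.)

9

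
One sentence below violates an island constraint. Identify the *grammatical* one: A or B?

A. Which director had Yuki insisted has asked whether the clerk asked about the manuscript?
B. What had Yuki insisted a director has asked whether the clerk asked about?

In B, the wh-phrase is extracted from inside a wh-island (introduced by "whether"), which blocks movement.
In A, the extraction path crosses only that-complement boundaries, which are transparent.
So A is grammatical.

A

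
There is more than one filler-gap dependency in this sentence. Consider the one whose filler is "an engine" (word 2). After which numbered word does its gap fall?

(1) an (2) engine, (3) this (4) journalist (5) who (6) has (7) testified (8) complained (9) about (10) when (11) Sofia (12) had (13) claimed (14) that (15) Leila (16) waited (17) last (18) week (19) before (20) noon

9

The displaced element is "an engine" (word 2).
It functions as the object of the preposition "about" of "complained", so the gap sits immediately after word 9 ("about").
Base order: This journalist who has testified complained about an engine when Sofia had claimed that Leila waited last week before noon.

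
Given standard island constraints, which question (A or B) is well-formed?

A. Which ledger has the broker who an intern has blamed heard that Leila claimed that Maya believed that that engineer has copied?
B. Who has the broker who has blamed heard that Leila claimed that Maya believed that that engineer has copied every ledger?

In B, the wh-phrase is extracted from inside a complex-NP island (relative clause) (introduced by "who"), which blocks movement.
In A, the extraction path crosses only that-complement boundaries, which are transparent.
So A is grammatical.

A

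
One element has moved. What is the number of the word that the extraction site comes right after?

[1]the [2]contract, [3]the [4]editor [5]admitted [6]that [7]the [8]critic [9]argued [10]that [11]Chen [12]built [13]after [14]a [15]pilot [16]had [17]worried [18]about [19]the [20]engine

12

The displaced element is "the contract" (word 2).
It is linked across 2 clause boundaries (that → that).
It functions as the direct object of "built", so the gap sits immediately after word 12 ("built").
Base order: The editor admitted that the critic argued that Chen built the contract after a pilot had worried about the engine.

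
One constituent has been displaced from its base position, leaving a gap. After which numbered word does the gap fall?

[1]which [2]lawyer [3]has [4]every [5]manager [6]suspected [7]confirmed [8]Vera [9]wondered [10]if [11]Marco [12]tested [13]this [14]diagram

6

The displaced element is "which lawyer" (word 2).
It is linked across 1 clause boundary (Ø).
It functions as the subject of "confirmed", so the gap sits immediately after word 6 ("suspected").
Base order: Every manager has suspected which lawyer confirmed Vera wondered if Marco tested this diagram.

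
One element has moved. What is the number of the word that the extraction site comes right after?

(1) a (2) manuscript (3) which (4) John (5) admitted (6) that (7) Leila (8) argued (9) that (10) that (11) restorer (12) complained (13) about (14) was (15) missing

The displaced element is "a manuscript" (word 2).
It is linked across 2 clause boundaries (that → that).
It functions as the object of the preposition "about" of "complained", so the gap sits immediately after word 13 ("about").
Base order: John admitted that Leila argued that that restorer complained about a manuscript.

13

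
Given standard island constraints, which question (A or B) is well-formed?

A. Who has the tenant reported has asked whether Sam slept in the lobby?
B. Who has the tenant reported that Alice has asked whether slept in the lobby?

A

In B, the wh-phrase is extracted from inside a wh-island (introduced by "whether"), which blocks movement.
In A, the extraction path crosses only that-complement boundaries, which are transparent.
So A is grammatical.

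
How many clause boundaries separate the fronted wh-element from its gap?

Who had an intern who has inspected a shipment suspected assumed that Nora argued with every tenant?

"who" is extracted from the subject of "assumed".
Boundaries crossed, outermost first: [Ø] — 1 in total.

1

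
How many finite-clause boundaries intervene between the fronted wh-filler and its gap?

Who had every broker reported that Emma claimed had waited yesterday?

"who" is extracted from the subject of "waited".
Boundaries crossed, outermost first: [that], [Ø] — 2 in total.

2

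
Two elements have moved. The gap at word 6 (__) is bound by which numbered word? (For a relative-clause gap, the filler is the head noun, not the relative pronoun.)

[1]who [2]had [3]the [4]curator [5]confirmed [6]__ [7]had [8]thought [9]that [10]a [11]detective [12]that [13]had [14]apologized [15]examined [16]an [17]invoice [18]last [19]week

The marked gap is the subject of "thought".
Its filler is the fronted wh-phrase "who", at word 1.
(The other dependency links word 11 to a gap after word 12.)

1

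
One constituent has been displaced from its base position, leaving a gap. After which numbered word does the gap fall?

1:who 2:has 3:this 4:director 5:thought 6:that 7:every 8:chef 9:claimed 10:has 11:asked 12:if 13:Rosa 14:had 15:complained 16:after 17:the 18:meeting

The displaced element is "who" (word 1).
It is linked across 2 clause boundaries (that → Ø).
It functions as the subject of "asked", so the gap sits immediately after word 9 ("claimed").
Base order: This director has thought that every chef claimed who has asked if Rosa had complained after the meeting.

9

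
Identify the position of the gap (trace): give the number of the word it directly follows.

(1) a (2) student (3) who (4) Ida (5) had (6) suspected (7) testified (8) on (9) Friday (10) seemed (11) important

The displaced element is "a student" (word 2).
It is linked across 1 clause boundary (Ø).
It functions as the subject of "testified", so the gap sits immediately after word 6 ("suspected").
Base order: Ida had suspected that a student testified on Friday.

6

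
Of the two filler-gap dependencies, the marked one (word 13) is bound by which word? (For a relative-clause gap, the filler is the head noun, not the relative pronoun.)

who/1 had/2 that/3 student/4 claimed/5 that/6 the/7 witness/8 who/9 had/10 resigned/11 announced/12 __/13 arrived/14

The marked gap is the subject of "arrived".
Its filler is the fronted wh-phrase "who", at word 1.
(The other dependency links word 8 to a gap after word 9.)

1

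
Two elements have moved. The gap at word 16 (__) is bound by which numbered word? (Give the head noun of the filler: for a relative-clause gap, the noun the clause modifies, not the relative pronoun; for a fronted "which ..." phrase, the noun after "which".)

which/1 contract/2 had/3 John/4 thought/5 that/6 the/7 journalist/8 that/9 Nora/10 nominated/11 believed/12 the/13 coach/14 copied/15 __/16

2

The marked gap is the direct object of "copied".
Its filler is the fronted wh-phrase "which contract", at word 2.
(The other dependency links word 8 to a gap after word 11.)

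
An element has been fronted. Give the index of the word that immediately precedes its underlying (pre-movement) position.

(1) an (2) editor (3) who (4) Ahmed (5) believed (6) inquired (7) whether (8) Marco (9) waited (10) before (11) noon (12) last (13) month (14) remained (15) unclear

5

The displaced element is "an editor" (word 2).
It is linked across 1 clause boundary (Ø).
It functions as the subject of "inquired", so the gap sits immediately after word 5 ("believed").
Base order: Ahmed believed that an editor inquired whether Marco waited before noon last month.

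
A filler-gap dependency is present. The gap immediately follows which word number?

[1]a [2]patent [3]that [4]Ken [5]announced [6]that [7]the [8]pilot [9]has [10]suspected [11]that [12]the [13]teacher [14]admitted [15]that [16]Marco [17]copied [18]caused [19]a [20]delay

17

The displaced element is "a patent" (word 2).
It is linked across 3 clause boundaries (that → that → that).
It functions as the direct object of "copied", so the gap sits immediately after word 17 ("copied").
Base order: Ken announced that the pilot has suspected that the teacher admitted that Marco copied a patent.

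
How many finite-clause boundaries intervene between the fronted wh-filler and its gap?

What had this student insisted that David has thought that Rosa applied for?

"what" is extracted from the PP object of "applied".
Boundaries crossed, outermost first: [that], [that] — 2 in total.

2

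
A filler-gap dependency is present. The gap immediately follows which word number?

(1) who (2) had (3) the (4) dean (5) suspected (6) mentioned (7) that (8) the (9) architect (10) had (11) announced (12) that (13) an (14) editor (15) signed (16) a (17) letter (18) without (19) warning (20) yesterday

The displaced element is "who" (word 1).
It is linked across 1 clause boundary (Ø).
It functions as the subject of "mentioned", so the gap sits immediately after word 5 ("suspected").
Base order: The dean had suspected that who mentioned that the architect had announced that an editor signed a letter without warning yesterday.

5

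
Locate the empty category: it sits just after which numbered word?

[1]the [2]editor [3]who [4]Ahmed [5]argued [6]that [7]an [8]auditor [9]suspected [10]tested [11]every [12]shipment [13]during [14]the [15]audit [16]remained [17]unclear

The displaced element is "the editor" (word 2).
It is linked across 2 clause boundaries (that → Ø).
It functions as the subject of "tested", so the gap sits immediately after word 9 ("suspected").
Base order: Ahmed argued that an auditor suspected that the editor tested every shipment during the audit.

9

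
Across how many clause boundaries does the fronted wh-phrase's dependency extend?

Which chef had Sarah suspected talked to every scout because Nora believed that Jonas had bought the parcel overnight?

"which chef" is extracted from the subject of "talked".
Boundaries crossed, outermost first: [Ø] — 1 in total.

1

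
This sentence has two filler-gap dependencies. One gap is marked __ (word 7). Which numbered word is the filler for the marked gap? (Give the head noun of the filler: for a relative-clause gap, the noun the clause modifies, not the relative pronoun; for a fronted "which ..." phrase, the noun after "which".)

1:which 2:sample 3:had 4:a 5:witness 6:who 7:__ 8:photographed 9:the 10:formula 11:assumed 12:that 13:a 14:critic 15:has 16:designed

5

The marked gap is inside the relative clause, the subject of "photographed".
Its filler is the head noun "witness" (via "who"), at word 5.
(The other dependency links word 2 to a gap after word 16.)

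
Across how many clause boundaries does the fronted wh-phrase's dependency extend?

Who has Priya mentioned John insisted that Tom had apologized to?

2

"who" is extracted from the PP object of "apologized".
Boundaries crossed, outermost first: [Ø], [that] — 2 in total.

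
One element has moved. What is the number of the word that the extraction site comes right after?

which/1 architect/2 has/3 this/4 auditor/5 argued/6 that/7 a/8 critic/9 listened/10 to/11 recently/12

11

The displaced element is "which architect" (word 2).
It is linked across 1 clause boundary (that).
It functions as the object of the preposition "to" of "listened", so the gap sits immediately after word 11 ("to").
Base order: This auditor has argued that a critic listened to which architect recently.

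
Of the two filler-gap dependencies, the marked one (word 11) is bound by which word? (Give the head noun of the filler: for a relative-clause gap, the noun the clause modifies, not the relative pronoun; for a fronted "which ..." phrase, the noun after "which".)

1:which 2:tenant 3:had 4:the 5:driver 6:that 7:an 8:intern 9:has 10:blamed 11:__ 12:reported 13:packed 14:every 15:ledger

5

The marked gap is inside the relative clause, the direct object of "blamed".
Its filler is the head noun "driver" (via "that"), at word 5.
(The other dependency links word 2 to a gap after word 12.)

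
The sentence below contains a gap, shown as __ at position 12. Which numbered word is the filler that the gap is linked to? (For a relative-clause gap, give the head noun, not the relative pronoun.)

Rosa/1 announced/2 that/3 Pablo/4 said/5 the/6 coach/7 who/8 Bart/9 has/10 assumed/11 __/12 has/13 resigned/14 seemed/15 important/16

7

The gap at 12 is the subject of "resigned", inside a relative clause.
The relative pronoun is "who" (word 8); it is bound by the head noun immediately before it.
Its filler is the head noun "coach", at word 7.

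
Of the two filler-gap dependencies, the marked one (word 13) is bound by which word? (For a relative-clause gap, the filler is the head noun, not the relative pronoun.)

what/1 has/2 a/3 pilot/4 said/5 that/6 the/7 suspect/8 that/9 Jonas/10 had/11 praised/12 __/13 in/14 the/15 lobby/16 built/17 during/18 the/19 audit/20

8

The marked gap is inside the relative clause, the direct object of "praised".
Its filler is the head noun "suspect" (via "that"), at word 8.
(The other dependency links word 1 to a gap after word 17.)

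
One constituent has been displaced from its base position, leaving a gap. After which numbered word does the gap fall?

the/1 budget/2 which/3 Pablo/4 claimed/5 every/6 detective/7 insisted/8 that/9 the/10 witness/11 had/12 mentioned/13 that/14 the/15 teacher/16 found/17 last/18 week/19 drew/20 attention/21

The displaced element is "the budget" (word 2).
It is linked across 3 clause boundaries (Ø → that → that).
It functions as the direct object of "found", so the gap sits immediately after word 17 ("found").
Base order: Pablo claimed every detective insisted that the witness had mentioned that the teacher found the budget last week.

17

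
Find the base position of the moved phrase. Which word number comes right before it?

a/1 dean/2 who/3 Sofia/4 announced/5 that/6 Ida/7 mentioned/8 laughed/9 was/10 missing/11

The displaced element is "a dean" (word 2).
It is linked across 2 clause boundaries (that → Ø).
It functions as the subject of "laughed", so the gap sits immediately after word 8 ("mentioned").
Base order: Sofia announced that Ida mentioned that a dean laughed.

8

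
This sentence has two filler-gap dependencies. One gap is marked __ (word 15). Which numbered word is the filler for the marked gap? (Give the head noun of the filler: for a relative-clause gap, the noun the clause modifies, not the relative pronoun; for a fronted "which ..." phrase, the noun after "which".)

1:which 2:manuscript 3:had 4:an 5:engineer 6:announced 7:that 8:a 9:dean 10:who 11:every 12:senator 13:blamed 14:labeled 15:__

2

The marked gap is the direct object of "labeled".
Its filler is the fronted wh-phrase "which manuscript", at word 2.
(The other dependency links word 9 to a gap after word 13.)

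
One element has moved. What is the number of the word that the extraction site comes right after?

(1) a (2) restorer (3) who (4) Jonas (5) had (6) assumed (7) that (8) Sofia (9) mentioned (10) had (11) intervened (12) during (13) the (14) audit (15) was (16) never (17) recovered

The displaced element is "a restorer" (word 2).
It is linked across 2 clause boundaries (that → Ø).
It functions as the subject of "intervened", so the gap sits immediately after word 9 ("mentioned").
Base order: Jonas had assumed that Sofia mentioned that a restorer had intervened during the audit.

9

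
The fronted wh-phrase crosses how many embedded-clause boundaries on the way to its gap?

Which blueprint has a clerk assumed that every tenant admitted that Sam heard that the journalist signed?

"which blueprint" is extracted from the object of "signed".
Boundaries crossed, outermost first: [that], [that], [that] — 3 in total.

3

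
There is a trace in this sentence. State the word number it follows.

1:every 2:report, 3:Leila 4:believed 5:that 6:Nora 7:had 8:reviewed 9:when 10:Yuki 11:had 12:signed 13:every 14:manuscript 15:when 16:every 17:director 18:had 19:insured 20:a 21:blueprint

The displaced element is "every report" (word 2).
It is linked across 1 clause boundary (that).
It functions as the direct object of "reviewed", so the gap sits immediately after word 8 ("reviewed").
Base order: Leila believed that Nora had reviewed every report when Yuki had signed every manuscript when every director had insured a blueprint.

8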